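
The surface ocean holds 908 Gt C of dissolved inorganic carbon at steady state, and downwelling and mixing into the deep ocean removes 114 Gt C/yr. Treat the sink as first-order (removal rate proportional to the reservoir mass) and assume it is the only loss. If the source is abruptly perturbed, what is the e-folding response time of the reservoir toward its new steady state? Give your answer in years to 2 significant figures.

For a linear reservoir the response time equals the residence time τ = M/F.
τ = 908 / 114 = 7.965 yr.

8.0 yr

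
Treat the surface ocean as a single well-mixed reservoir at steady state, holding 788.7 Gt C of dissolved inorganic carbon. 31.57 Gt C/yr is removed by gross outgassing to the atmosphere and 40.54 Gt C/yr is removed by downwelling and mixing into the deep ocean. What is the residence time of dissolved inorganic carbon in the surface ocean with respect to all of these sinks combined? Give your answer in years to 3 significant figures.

Total removal flux = 31.57 + 40.54 = 72.110 Gt C/yr.
τ = M / ΣF_out = 788.7 / 72.110 = 10.94 yr.

10.9 yr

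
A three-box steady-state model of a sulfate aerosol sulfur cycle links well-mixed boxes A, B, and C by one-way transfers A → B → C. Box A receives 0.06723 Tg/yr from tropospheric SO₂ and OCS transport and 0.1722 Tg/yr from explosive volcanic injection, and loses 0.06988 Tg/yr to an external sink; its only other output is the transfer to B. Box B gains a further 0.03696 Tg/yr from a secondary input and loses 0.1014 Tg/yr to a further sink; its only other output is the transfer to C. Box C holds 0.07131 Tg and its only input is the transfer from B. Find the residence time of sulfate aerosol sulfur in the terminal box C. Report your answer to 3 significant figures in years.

0.678 yr

Box A: F(A→B) = (0.06723 + 0.1722) − 0.06988 = 0.16955 Tg/yr.
Box B: F(B→C) = (0.16955 + 0.03696) − 0.1014 = 0.10511 Tg/yr.
Box C throughput = its input = 0.10511 Tg/yr; τ = 0.07131 / 0.10511 = 0.6784 yr.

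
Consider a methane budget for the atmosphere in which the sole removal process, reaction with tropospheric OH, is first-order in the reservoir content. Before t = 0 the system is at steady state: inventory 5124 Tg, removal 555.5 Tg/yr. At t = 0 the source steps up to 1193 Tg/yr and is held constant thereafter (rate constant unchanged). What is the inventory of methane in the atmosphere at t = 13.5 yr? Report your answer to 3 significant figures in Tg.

9640 Tg

Residence time τ = M₀/F₀ = 9.224 yr. The eventual steady state is M_∞ = M₀·(F₁/F₀) = 5124 × 1193/555.5 = 11004 Tg.
The anomaly ΔM(t) = M(t) − M_∞ decays as ΔM₀·e^(−t/τ) with ΔM₀ = 5124 − 11004 = −5880 Tg.
At t = 13.5 yr, e^(−t/τ) = e^(−1.464) = 0.2314, so ΔM = −1361 Tg and M = 11004 − 1361 = 9643.6 Tg.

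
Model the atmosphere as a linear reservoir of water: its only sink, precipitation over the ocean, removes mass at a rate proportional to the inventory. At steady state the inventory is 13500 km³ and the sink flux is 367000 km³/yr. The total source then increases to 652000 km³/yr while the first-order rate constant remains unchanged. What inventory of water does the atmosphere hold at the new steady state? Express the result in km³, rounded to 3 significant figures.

24000 km³

Rate constant k = F/M = 367000 / 13500 = 27.19 yr⁻¹.
At the new steady state, source = k·M_new ⇒ M_new = 652000 / 27.19 = 23980 km³.
(Equivalently M_new = M × F_new/F_old = 13500 × 652000/367000.)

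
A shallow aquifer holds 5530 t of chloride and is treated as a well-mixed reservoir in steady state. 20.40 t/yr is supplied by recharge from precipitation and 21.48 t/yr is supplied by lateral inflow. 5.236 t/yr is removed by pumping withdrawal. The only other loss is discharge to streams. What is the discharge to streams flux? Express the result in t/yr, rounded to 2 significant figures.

37 t/yr

At steady state ΣF_in = ΣF_out.
ΣF_in = 20.40 + 21.48 = 41.880 t/yr.
Discharge to streams flux = ΣF_in − (5.236) = 41.880 − 5.236 = 36.64 t/yr.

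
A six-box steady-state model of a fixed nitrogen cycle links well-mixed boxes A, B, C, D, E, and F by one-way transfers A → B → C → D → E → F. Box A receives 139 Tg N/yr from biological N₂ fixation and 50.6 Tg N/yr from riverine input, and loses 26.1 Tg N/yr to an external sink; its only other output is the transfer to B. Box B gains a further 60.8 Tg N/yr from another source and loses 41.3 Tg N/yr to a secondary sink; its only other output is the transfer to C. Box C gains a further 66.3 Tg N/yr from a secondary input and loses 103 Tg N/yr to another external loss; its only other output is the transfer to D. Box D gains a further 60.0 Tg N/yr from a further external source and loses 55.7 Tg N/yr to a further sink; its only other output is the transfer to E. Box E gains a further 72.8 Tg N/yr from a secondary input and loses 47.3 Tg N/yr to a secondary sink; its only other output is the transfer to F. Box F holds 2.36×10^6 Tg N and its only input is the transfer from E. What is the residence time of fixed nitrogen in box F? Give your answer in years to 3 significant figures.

Box A: F(A→B) = (139 + 50.6) − 26.1 = 163.50 Tg N/yr.
Box B: F(B→C) = (163.50 + 60.8) − 41.3 = 183.00 Tg N/yr.
Box C: F(C→D) = (183.00 + 66.3) − 103 = 146.30 Tg N/yr.
Box D: F(D→E) = (146.30 + 60.0) − 55.7 = 150.60 Tg N/yr.
Box E: F(E→F) = (150.60 + 72.8) − 47.3 = 176.10 Tg N/yr.
Box F throughput = its input = 176.10 Tg N/yr; τ = 2.36×10^6 / 176.10 = 13400 yr.

13400 yr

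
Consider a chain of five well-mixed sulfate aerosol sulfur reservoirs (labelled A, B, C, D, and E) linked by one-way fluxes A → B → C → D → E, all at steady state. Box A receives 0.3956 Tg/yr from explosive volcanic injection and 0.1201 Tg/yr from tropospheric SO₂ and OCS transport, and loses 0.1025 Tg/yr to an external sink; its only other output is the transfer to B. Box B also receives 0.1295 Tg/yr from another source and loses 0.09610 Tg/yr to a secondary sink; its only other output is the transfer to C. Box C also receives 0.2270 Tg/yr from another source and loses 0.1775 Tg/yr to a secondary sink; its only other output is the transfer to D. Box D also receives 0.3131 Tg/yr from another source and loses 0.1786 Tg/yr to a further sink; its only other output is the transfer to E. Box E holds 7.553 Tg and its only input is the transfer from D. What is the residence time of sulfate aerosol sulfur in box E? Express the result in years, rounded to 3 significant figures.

12.0 yr

Box A: F(A→B) = (0.3956 + 0.1201) − 0.1025 = 0.41320 Tg/yr.
Box B: F(B→C) = (0.41320 + 0.1295) − 0.09610 = 0.44660 Tg/yr.
Box C: F(C→D) = (0.44660 + 0.2270) − 0.1775 = 0.49610 Tg/yr.
Box D: F(D→E) = (0.49610 + 0.3131) − 0.1786 = 0.63060 Tg/yr.
Box E throughput = its input = 0.63060 Tg/yr; τ = 7.553 / 0.63060 = 11.98 yr.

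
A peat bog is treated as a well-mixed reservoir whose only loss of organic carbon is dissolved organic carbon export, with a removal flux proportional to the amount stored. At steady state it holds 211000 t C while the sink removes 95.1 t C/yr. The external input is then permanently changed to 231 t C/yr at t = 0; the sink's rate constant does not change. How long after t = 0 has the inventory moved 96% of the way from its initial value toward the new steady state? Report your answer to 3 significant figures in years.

τ = M₀/F₀ = 211000/95.1 = 2219 yr.
The remaining gap fraction is e^(−t/τ); 96% covered ⇒ e^(−t/τ) = 0.0400.
t = −τ ln(0.0400) = 2219 × 3.219 = 7142 yr.

7140 yr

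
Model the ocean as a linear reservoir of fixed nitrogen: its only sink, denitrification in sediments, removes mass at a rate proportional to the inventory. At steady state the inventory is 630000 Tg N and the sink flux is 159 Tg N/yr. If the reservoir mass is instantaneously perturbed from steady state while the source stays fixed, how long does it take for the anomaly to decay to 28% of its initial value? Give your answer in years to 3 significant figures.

For a linear reservoir the anomaly decays as exp(−t/τ) with τ = M/F = 630000/159 = 3962 yr.
exp(−t/τ) = 0.28 ⇒ t = −τ ln(0.28) = 3962 × 1.273 = 5044 yr.

5040 yr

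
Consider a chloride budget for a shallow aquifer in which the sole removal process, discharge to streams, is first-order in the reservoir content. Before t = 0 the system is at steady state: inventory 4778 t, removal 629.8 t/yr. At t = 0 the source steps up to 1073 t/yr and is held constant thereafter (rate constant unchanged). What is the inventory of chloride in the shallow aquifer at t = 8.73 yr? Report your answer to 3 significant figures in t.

7080 t

The sink rate constant is k = F₀/M₀ = 629.8/4778 = 0.1318 yr⁻¹.
Solving dM/dt = F₁ − kM with M(0) = M₀ gives M(t) = F₁/k + (M₀ − F₁/k)·e^(−kt).
F₁/k = 1073/0.1318 = 8140.4 t; kt = 0.1318 × 8.73 = 1.151, e^(−kt) = 0.3164.
M(8.73) = 8140.4 + (4778 − 8140.4) × 0.3164 = 8140.4 − 1064 = 7076.5 t.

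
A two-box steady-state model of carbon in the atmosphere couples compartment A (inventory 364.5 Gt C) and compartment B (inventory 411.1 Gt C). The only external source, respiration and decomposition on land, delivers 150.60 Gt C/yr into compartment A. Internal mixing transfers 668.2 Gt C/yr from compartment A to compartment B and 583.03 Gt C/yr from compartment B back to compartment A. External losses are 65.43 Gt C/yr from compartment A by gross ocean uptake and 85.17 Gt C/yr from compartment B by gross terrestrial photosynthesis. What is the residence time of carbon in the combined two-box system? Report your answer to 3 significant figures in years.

5.15 yr

Treat the two boxes together as one reservoir: the mixing fluxes between them are internal recycling, so τ = ΣM / Σ(external losses).
M_total = 364.5 + 411.1 = 775.60 Gt C.
ΣF_external_out = 65.43 + 85.17 = 150.60 Gt C/yr.
τ = M_total / ΣF_ext = 775.60 / 150.60 = 5.150 yr.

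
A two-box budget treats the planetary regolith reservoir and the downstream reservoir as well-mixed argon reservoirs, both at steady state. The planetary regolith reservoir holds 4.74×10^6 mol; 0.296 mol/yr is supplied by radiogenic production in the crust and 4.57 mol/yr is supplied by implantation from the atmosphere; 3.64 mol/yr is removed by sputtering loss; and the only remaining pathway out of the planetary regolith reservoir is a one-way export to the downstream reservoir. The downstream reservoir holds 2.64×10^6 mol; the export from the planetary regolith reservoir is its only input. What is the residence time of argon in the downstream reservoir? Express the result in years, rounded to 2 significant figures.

2.2×10^6 yr

Balance the planetary regolith reservoir: ΣF_in = 0.296 + 4.57 = 4.8660 mol/yr.
Export to the downstream reservoir = ΣF_in − (3.64) = 1.2260 mol/yr.
At steady state the output of the downstream reservoir equals its input, 1.2260 mol/yr.
τ = M / F = 2.64×10^6 / 1.2260 = 2.153×10^6 yr.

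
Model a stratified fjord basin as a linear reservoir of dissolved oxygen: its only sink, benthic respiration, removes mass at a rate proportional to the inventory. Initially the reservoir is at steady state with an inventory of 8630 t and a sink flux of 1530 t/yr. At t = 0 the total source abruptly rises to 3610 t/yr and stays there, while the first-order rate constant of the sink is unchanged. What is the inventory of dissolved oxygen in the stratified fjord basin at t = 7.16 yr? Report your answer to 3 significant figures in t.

17100 t

Residence time τ = M₀/F₀ = 5.641 yr. The eventual steady state is M_∞ = M₀·(F₁/F₀) = 8630 × 3610/1530 = 20362 t.
The anomaly ΔM(t) = M(t) − M_∞ decays as ΔM₀·e^(−t/τ) with ΔM₀ = 8630 − 20362 = −11730 t.
At t = 7.16 yr, e^(−t/τ) = e^(−1.269) = 0.2810, so ΔM = −3297 t and M = 20362 − 3297 = 17065 t.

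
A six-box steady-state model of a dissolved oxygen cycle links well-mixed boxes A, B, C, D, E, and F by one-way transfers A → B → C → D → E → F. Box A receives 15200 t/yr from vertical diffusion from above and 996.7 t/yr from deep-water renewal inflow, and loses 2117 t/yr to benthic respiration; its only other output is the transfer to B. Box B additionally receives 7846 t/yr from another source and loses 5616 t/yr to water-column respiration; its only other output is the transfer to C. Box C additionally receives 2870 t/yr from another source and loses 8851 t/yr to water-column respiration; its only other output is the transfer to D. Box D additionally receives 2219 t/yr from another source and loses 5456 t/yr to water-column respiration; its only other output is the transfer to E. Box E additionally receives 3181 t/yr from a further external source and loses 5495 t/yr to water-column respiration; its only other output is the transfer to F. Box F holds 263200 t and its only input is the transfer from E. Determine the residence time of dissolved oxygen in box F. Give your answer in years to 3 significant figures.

Box A: F(A→B) = (15200 + 996.7) − 2117 = 14080 t/yr.
Box B: F(B→C) = (14080 + 7846) − 5616 = 16310 t/yr.
Box C: F(C→D) = (16310 + 2870) − 8851 = 10329 t/yr.
Box D: F(D→E) = (10329 + 2219) − 5456 = 7091.7 t/yr.
Box E: F(E→F) = (7091.7 + 3181) − 5495 = 4777.7 t/yr.
Box F throughput = its input = 4777.7 t/yr; τ = 263200 / 4777.7 = 55.09 yr.

55.1 yr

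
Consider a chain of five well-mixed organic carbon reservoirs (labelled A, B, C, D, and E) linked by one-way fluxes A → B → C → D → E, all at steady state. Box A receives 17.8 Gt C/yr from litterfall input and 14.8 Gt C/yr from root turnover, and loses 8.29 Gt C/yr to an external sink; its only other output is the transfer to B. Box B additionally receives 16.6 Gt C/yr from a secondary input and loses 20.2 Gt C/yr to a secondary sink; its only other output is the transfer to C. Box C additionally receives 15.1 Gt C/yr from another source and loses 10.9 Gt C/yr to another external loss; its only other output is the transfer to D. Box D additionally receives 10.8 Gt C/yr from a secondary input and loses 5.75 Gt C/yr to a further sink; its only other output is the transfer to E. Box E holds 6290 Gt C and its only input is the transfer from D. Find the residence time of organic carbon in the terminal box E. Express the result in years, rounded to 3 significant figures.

Box A: F(A→B) = (17.8 + 14.8) − 8.29 = 24.310 Gt C/yr.
Box B: F(B→C) = (24.310 + 16.6) − 20.2 = 20.710 Gt C/yr.
Box C: F(C→D) = (20.710 + 15.1) − 10.9 = 24.910 Gt C/yr.
Box D: F(D→E) = (24.910 + 10.8) − 5.75 = 29.960 Gt C/yr.
Box E throughput = its input = 29.960 Gt C/yr; τ = 6290 / 29.960 = 209.9 yr.

210 yr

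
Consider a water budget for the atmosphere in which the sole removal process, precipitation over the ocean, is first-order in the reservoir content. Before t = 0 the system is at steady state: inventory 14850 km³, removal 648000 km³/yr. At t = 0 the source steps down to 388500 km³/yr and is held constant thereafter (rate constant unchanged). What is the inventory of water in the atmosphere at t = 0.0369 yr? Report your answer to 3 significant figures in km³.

10100 km³

Residence time τ = M₀/F₀ = 0.02292 yr. The eventual steady state is M_∞ = M₀·(F₁/F₀) = 14850 × 388500/648000 = 8903.1 km³.
The anomaly ΔM(t) = M(t) − M_∞ decays as ΔM₀·e^(−t/τ) with ΔM₀ = 14850 − 8903.1 = 5947 km³.
At t = 0.0369 yr, e^(−t/τ) = e^(−1.610) = 0.1999, so ΔM = 1188 km³ and M = 8903.1 + 1188 = 10092 km³.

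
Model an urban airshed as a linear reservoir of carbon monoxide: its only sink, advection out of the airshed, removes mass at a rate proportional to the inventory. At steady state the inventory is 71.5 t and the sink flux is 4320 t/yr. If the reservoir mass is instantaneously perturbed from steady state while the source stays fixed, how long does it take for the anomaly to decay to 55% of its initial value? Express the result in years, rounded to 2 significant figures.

For a linear reservoir the anomaly decays as exp(−t/τ) with τ = M/F = 71.5/4320 = 0.01655 yr.
exp(−t/τ) = 0.55 ⇒ t = −τ ln(0.55) = 0.01655 × 0.5978 = 0.009895 yr.

0.0099 yr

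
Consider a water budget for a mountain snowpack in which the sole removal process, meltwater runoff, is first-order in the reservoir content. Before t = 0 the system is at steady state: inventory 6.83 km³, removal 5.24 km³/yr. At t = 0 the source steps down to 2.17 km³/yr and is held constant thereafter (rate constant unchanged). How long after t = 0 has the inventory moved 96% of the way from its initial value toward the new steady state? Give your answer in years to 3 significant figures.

4.20 yr

τ = M₀/F₀ = 6.83/5.24 = 1.303 yr.
The remaining gap fraction is e^(−t/τ); 96% covered ⇒ e^(−t/τ) = 0.0400.
t = −τ ln(0.0400) = 1.303 × 3.219 = 4.196 yr.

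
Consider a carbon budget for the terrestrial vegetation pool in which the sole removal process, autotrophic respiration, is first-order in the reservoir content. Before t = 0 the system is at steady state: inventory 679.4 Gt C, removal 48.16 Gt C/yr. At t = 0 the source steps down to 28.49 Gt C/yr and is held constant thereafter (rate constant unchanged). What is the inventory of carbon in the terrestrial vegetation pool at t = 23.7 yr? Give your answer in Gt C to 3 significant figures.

454 Gt C

τ = M₀/F₀ = 679.4/48.16 = 14.11 yr; rate constant k = 1/τ.
New steady state M_∞ = F₁/k = F₁·τ = 28.49 × 14.11 = 401.91 Gt C.
M(t) = M_∞ + (M₀ − M_∞)·e^(−t/τ); t/τ = 23.7/14.11 = 1.680, so e^(−t/τ) = 0.1864.
M(t) = 401.91 + 277.5 × 0.1864 = 453.63 Gt C.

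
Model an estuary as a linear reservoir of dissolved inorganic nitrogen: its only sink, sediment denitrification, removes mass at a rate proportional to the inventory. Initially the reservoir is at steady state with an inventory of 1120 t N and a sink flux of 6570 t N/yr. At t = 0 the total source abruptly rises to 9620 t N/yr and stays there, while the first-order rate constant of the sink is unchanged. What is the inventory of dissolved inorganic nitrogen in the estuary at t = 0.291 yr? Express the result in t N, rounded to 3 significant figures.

1550 t N

The sink rate constant is k = F₀/M₀ = 6570/1120 = 5.866 yr⁻¹.
Solving dM/dt = F₁ − kM with M(0) = M₀ gives M(t) = F₁/k + (M₀ − F₁/k)·e^(−kt).
F₁/k = 9620/5.866 = 1639.9 t N; kt = 5.866 × 0.291 = 1.707, e^(−kt) = 0.1814.
M(0.291) = 1639.9 + (1120 − 1639.9) × 0.1814 = 1639.9 − 94.32 = 1545.6 t N.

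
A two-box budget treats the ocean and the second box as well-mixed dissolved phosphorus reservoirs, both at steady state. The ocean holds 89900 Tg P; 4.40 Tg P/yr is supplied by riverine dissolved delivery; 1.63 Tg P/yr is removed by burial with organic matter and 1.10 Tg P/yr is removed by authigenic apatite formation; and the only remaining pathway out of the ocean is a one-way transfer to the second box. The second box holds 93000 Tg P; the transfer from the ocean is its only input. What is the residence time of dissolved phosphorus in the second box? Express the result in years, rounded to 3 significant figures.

55700 yr

Balance the ocean: ΣF_in = 4.4000 Tg P/yr.
Transfer to the second box = ΣF_in − (1.63 + 1.10) = 1.6700 Tg P/yr.
At steady state the output of the second box equals its input, 1.6700 Tg P/yr.
τ = M / F = 93000 / 1.6700 = 55690 yr.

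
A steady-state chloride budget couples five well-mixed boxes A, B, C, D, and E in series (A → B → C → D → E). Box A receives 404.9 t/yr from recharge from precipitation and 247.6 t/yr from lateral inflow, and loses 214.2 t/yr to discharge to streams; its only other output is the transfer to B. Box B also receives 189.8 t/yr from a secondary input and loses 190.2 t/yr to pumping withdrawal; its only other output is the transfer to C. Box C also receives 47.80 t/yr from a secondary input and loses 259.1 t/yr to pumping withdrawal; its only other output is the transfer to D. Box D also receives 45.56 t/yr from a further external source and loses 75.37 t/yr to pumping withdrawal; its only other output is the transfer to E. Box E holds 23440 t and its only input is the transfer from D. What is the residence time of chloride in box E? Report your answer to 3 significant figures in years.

119 yr

Box A: F(A→B) = (404.9 + 247.6) − 214.2 = 438.30 t/yr.
Box B: F(B→C) = (438.30 + 189.8) − 190.2 = 437.90 t/yr.
Box C: F(C→D) = (437.90 + 47.80) − 259.1 = 226.60 t/yr.
Box D: F(D→E) = (226.60 + 45.56) − 75.37 = 196.79 t/yr.
Box E throughput = its input = 196.79 t/yr; τ = 23440 / 196.79 = 119.1 yr.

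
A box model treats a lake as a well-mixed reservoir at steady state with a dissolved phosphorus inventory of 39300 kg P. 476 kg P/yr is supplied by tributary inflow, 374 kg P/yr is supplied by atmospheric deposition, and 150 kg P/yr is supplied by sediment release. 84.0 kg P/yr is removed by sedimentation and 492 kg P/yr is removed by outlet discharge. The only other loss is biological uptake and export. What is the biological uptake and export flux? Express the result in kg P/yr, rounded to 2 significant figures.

At steady state ΣF_in = ΣF_out.
ΣF_in = 476 + 374 + 150 = 1000.0 kg P/yr.
Biological uptake and export flux = ΣF_in − (84.0 + 492) = 1000.0 − 576.0 = 424.0 kg P/yr.

420 kg P/yr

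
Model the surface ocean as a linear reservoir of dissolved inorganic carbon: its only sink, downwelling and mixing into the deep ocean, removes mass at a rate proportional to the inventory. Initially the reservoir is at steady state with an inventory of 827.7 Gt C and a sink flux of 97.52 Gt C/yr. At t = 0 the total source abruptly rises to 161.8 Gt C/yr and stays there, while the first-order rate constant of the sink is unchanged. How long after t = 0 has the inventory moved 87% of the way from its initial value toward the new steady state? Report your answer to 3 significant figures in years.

τ = M₀/F₀ = 827.7/97.52 = 8.487 yr.
The remaining gap fraction is e^(−t/τ); 87% covered ⇒ e^(−t/τ) = 0.130.
t = −τ ln(0.130) = 8.487 × 2.040 = 17.32 yr.

17.3 yr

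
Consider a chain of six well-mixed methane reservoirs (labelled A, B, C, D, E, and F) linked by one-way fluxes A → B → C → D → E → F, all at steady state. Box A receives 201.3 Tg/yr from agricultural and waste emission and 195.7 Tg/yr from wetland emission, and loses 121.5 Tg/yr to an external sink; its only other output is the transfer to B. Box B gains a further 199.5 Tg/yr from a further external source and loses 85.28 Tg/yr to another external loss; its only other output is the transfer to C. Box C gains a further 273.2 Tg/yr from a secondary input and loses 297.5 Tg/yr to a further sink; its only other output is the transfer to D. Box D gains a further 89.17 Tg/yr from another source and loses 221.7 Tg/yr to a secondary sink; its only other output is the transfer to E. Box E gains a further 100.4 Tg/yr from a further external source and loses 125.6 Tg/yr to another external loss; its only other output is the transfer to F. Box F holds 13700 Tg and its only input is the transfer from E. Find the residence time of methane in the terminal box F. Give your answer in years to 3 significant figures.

66.0 yr

Box A: F(A→B) = (201.3 + 195.7) − 121.5 = 275.50 Tg/yr.
Box B: F(B→C) = (275.50 + 199.5) − 85.28 = 389.72 Tg/yr.
Box C: F(C→D) = (389.72 + 273.2) − 297.5 = 365.42 Tg/yr.
Box D: F(D→E) = (365.42 + 89.17) − 221.7 = 232.89 Tg/yr.
Box E: F(E→F) = (232.89 + 100.4) − 125.6 = 207.69 Tg/yr.
Box F throughput = its input = 207.69 Tg/yr; τ = 13700 / 207.69 = 65.96 yr.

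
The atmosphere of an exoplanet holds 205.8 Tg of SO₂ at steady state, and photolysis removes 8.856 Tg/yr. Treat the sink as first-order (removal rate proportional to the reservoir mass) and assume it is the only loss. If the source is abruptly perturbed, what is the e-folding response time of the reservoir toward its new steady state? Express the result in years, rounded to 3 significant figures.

For a linear reservoir the response time equals the residence time τ = M/F.
τ = 205.8 / 8.856 = 23.24 yr.

23.2 yr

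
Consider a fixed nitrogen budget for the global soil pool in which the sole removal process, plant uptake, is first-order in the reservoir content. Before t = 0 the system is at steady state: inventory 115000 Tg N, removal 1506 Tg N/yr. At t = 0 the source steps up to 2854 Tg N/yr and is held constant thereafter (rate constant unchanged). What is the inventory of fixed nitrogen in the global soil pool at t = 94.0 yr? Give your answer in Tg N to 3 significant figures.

τ = M₀/F₀ = 115000/1506 = 76.36 yr; rate constant k = 1/τ.
New steady state M_∞ = F₁/k = F₁·τ = 2854 × 76.36 = 217930 Tg N.
M(t) = M_∞ + (M₀ − M_∞)·e^(−t/τ); t/τ = 94.0/76.36 = 1.231, so e^(−t/τ) = 0.2920.
M(t) = 217930 − 102900 × 0.2920 = 187880 Tg N.

188000 Tg N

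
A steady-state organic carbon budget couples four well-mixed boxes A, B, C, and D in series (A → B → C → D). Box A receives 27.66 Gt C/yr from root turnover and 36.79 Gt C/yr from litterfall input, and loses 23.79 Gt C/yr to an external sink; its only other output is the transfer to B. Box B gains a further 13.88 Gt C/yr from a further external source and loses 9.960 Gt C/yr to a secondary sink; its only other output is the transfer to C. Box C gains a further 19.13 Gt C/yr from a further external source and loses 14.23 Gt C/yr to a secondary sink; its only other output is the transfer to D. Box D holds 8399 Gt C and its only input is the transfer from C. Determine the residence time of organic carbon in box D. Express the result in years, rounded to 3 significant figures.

170 yr

Box A: F(A→B) = (27.66 + 36.79) − 23.79 = 40.660 Gt C/yr.
Box B: F(B→C) = (40.660 + 13.88) − 9.960 = 44.580 Gt C/yr.
Box C: F(C→D) = (44.580 + 19.13) − 14.23 = 49.480 Gt C/yr.
Box D throughput = its input = 49.480 Gt C/yr; τ = 8399 / 49.480 = 169.7 yr.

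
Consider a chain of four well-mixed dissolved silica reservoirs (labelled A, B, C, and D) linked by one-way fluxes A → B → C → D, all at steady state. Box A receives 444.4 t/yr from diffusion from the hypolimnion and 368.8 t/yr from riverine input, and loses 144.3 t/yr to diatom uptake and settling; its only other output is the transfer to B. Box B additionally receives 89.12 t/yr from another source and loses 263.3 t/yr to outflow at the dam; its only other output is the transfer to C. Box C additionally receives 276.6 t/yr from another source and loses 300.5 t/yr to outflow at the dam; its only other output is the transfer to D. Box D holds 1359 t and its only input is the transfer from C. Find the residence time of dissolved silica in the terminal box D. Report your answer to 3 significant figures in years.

2.89 yr

Box A: F(A→B) = (444.4 + 368.8) − 144.3 = 668.90 t/yr.
Box B: F(B→C) = (668.90 + 89.12) − 263.3 = 494.72 t/yr.
Box C: F(C→D) = (494.72 + 276.6) − 300.5 = 470.82 t/yr.
Box D throughput = its input = 470.82 t/yr; τ = 1359 / 470.82 = 2.886 yr.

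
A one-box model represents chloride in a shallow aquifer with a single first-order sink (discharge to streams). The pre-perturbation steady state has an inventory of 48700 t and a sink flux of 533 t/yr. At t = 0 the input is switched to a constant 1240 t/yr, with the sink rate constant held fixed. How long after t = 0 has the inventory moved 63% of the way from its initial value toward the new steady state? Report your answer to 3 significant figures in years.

τ = M₀/F₀ = 48700/533 = 91.37 yr.
The remaining gap fraction is e^(−t/τ); 63% covered ⇒ e^(−t/τ) = 0.370.
t = −τ ln(0.370) = 91.37 × 0.9943 = 90.84 yr.

90.8 yr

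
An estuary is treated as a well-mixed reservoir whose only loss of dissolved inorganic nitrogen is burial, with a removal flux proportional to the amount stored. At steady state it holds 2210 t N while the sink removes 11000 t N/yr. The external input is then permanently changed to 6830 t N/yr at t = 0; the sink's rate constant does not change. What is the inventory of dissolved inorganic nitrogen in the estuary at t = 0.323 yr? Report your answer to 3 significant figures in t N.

1540 t N

Residence time τ = M₀/F₀ = 0.2009 yr. The eventual steady state is M_∞ = M₀·(F₁/F₀) = 2210 × 6830/11000 = 1372.2 t N.
The anomaly ΔM(t) = M(t) − M_∞ decays as ΔM₀·e^(−t/τ) with ΔM₀ = 2210 − 1372.2 = 837.8 t N.
At t = 0.323 yr, e^(−t/τ) = e^(−1.608) = 0.2003, so ΔM = 167.9 t N and M = 1372.2 + 167.9 = 1540.1 t N.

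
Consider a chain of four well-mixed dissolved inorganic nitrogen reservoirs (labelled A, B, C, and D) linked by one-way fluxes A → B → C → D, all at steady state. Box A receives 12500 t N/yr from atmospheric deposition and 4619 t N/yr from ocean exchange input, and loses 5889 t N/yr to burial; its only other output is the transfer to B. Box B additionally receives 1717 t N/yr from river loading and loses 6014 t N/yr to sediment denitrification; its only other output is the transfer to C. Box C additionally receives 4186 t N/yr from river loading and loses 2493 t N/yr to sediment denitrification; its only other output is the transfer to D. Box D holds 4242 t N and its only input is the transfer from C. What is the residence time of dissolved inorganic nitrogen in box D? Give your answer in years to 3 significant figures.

Box A: F(A→B) = (12500 + 4619) − 5889 = 11230 t N/yr.
Box B: F(B→C) = (11230 + 1717) − 6014 = 6933.0 t N/yr.
Box C: F(C→D) = (6933.0 + 4186) − 2493 = 8626.0 t N/yr.
Box D throughput = its input = 8626.0 t N/yr; τ = 4242 / 8626.0 = 0.4918 yr.

0.492 yr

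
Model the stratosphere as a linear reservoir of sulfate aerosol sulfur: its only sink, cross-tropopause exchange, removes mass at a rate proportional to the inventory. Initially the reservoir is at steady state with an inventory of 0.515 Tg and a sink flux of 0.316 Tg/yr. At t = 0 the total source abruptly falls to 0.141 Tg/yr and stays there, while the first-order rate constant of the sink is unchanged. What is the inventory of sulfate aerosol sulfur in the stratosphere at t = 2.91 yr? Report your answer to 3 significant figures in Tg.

Residence time τ = M₀/F₀ = 1.630 yr. The eventual steady state is M_∞ = M₀·(F₁/F₀) = 0.515 × 0.141/0.316 = 0.22979 Tg.
The anomaly ΔM(t) = M(t) − M_∞ decays as ΔM₀·e^(−t/τ) with ΔM₀ = 0.515 − 0.22979 = 0.2852 Tg.
At t = 2.91 yr, e^(−t/τ) = e^(−1.786) = 0.1677, so ΔM = 0.04783 Tg and M = 0.22979 + 0.04783 = 0.27762 Tg.

0.278 Tg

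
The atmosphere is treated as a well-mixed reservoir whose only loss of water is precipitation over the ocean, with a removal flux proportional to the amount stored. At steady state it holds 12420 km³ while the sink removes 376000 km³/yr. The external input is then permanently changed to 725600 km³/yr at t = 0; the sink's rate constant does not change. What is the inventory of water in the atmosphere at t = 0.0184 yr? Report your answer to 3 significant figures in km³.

17400 km³

τ = M₀/F₀ = 12420/376000 = 0.03303 yr; rate constant k = 1/τ.
New steady state M_∞ = F₁/k = F₁·τ = 725600 × 0.03303 = 23968 km³.
M(t) = M_∞ + (M₀ − M_∞)·e^(−t/τ); t/τ = 0.0184/0.03303 = 0.5570, so e^(−t/τ) = 0.5729.
M(t) = 23968 − 11550 × 0.5729 = 17352 km³.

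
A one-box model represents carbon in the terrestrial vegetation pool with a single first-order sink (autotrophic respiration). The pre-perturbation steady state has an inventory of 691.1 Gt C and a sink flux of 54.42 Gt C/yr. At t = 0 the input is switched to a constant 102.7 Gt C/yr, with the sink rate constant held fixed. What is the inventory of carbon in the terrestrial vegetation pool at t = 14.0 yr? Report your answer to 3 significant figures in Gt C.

The sink rate constant is k = F₀/M₀ = 54.42/691.1 = 0.07874 yr⁻¹.
Solving dM/dt = F₁ − kM with M(0) = M₀ gives M(t) = F₁/k + (M₀ − F₁/k)·e^(−kt).
F₁/k = 102.7/0.07874 = 1304.2 Gt C; kt = 0.07874 × 14.0 = 1.102, e^(−kt) = 0.3321.
M(14.0) = 1304.2 + (691.1 − 1304.2) × 0.3321 = 1304.2 − 203.6 = 1100.6 Gt C.

1100 Gt C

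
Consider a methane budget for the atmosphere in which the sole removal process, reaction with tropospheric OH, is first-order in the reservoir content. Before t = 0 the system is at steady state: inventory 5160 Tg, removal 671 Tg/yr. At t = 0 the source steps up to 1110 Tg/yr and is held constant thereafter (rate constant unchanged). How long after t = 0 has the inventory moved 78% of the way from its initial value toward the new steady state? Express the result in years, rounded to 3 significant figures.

11.6 yr

τ = M₀/F₀ = 5160/671 = 7.690 yr.
The remaining gap fraction is e^(−t/τ); 78% covered ⇒ e^(−t/τ) = 0.220.
t = −τ ln(0.220) = 7.690 × 1.514 = 11.64 yr.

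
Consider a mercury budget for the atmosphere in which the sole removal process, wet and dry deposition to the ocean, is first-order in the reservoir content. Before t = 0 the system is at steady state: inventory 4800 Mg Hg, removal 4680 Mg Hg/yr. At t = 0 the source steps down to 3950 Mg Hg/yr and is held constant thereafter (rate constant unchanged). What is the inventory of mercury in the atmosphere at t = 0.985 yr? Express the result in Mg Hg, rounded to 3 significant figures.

The sink rate constant is k = F₀/M₀ = 4680/4800 = 0.9750 yr⁻¹.
Solving dM/dt = F₁ − kM with M(0) = M₀ gives M(t) = F₁/k + (M₀ − F₁/k)·e^(−kt).
F₁/k = 3950/0.9750 = 4051.3 Mg Hg; kt = 0.9750 × 0.985 = 0.9604, e^(−kt) = 0.3827.
M(0.985) = 4051.3 + (4800 − 4051.3) × 0.3827 = 4051.3 + 286.6 = 4337.9 Mg Hg.

4340 Mg Hg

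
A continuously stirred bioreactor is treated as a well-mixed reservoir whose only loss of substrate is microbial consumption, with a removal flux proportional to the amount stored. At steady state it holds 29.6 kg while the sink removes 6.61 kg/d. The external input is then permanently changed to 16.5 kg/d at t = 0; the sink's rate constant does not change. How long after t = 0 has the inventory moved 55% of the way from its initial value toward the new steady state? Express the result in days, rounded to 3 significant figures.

3.58 d

τ = M₀/F₀ = 29.6/6.61 = 4.478 d.
The remaining gap fraction is e^(−t/τ); 55% covered ⇒ e^(−t/τ) = 0.450.
t = −τ ln(0.450) = 4.478 × 0.7985 = 3.576 d.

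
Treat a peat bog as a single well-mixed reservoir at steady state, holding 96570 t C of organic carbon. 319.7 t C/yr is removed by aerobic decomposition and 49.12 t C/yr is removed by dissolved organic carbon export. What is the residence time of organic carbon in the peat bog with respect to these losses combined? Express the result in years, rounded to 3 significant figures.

Total removal = 319.7 + 49.12 = 368.82 t C/yr.
τ = M / ΣF_out = 96570 / 368.82 = 261.8 yr.

262 yr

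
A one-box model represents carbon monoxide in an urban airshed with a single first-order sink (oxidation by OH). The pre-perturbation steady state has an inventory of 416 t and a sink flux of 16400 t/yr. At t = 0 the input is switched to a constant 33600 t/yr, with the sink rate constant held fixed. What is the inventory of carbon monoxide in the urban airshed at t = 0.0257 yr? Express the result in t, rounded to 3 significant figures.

τ = M₀/F₀ = 416/16400 = 0.02537 yr; rate constant k = 1/τ.
New steady state M_∞ = F₁/k = F₁·τ = 33600 × 0.02537 = 852.29 t.
M(t) = M_∞ + (M₀ − M_∞)·e^(−t/τ); t/τ = 0.0257/0.02537 = 1.013, so e^(−t/τ) = 0.3631.
M(t) = 852.29 − 436.3 × 0.3631 = 693.89 t.

694 t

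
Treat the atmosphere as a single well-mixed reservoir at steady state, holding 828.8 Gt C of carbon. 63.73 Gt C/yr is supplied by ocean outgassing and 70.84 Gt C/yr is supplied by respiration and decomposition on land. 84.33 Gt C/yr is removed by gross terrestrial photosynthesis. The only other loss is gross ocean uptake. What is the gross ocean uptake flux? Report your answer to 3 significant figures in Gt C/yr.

At steady state ΣF_in = ΣF_out.
ΣF_in = 63.73 + 70.84 = 134.57 Gt C/yr.
Gross ocean uptake flux = ΣF_in − (84.33) = 134.57 − 84.33 = 50.24 Gt C/yr.

50.2 Gt C/yr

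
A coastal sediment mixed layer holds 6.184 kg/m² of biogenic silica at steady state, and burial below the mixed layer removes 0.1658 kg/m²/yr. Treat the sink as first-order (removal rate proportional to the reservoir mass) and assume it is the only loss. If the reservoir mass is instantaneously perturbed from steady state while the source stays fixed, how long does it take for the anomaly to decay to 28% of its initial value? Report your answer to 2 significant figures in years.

For a linear reservoir the anomaly decays as exp(−t/τ) with τ = M/F = 6.184/0.1658 = 37.30 yr.
exp(−t/τ) = 0.28 ⇒ t = −τ ln(0.28) = 37.30 × 1.273 = 47.48 yr.

47 yr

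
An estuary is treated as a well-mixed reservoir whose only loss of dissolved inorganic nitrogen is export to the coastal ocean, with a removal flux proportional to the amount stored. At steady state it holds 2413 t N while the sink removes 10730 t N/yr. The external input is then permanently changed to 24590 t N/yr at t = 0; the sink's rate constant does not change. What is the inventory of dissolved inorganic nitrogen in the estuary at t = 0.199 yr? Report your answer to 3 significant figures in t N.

τ = M₀/F₀ = 2413/10730 = 0.2249 yr; rate constant k = 1/τ.
New steady state M_∞ = F₁/k = F₁·τ = 24590 × 0.2249 = 5529.9 t N.
M(t) = M_∞ + (M₀ − M_∞)·e^(−t/τ); t/τ = 0.199/0.2249 = 0.8849, so e^(−t/τ) = 0.4128.
M(t) = 5529.9 − 3117 × 0.4128 = 4243.4 t N.

4240 t N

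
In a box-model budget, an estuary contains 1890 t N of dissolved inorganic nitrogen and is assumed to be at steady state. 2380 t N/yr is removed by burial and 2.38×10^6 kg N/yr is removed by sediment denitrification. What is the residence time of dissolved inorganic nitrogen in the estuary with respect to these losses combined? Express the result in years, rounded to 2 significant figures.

Convert the sediment denitrification flux: 2.38×10^6 kg N/yr = 2380 t N/yr.
Total removal = 2380 + 2380 = 4760.0 t N/yr.
τ = M / ΣF_out = 1890 / 4760.0 = 0.3971 yr.

0.40 yr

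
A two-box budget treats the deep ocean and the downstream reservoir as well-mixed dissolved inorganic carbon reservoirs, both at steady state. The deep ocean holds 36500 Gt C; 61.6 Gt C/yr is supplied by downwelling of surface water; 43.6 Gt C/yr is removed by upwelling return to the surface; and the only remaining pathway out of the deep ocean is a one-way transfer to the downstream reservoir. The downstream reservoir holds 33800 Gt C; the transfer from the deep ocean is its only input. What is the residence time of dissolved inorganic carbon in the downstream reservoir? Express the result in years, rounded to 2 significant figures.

Balance the deep ocean: ΣF_in = 61.600 Gt C/yr.
Transfer to the downstream reservoir = ΣF_in − (43.6) = 18.000 Gt C/yr.
At steady state the output of the downstream reservoir equals its input, 18.000 Gt C/yr.
τ = M / F = 33800 / 18.000 = 1878 yr.

1900 yr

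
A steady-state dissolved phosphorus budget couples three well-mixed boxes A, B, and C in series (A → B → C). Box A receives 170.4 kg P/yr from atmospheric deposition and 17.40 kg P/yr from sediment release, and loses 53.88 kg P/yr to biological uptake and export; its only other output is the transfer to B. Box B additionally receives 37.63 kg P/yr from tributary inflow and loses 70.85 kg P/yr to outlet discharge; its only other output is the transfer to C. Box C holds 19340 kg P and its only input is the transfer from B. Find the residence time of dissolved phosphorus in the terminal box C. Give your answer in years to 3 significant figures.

192 yr

Box A: F(A→B) = (170.4 + 17.40) − 53.88 = 133.92 kg P/yr.
Box B: F(B→C) = (133.92 + 37.63) − 70.85 = 100.70 kg P/yr.
Box C throughput = its input = 100.70 kg P/yr; τ = 19340 / 100.70 = 192.1 yr.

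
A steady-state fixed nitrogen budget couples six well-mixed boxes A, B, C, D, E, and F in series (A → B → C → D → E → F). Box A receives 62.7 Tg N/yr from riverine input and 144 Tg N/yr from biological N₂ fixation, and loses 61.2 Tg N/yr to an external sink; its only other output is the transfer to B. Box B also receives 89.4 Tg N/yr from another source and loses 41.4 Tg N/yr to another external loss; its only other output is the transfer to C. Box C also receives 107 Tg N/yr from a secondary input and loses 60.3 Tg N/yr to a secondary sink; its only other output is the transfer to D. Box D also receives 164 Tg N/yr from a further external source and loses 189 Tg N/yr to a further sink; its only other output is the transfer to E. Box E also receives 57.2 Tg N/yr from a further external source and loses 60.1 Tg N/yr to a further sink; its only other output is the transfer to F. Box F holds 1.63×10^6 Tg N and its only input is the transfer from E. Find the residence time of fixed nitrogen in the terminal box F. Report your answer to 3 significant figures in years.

Box A: F(A→B) = (62.7 + 144) − 61.2 = 145.50 Tg N/yr.
Box B: F(B→C) = (145.50 + 89.4) − 41.4 = 193.50 Tg N/yr.
Box C: F(C→D) = (193.50 + 107) − 60.3 = 240.20 Tg N/yr.
Box D: F(D→E) = (240.20 + 164) − 189 = 215.20 Tg N/yr.
Box E: F(E→F) = (215.20 + 57.2) − 60.1 = 212.30 Tg N/yr.
Box F throughput = its input = 212.30 Tg N/yr; τ = 1.63×10^6 / 212.30 = 7678 yr.

7680 yr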